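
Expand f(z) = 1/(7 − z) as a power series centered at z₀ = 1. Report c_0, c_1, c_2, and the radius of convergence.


Let w = z − z₀, so z = z₀ + w.
Then 7 − z = 7 − (z₀ + w) = (7 − z₀) − w = 6 − w.
f(z) = 1/(6 − w) = (1/(6)) · 1/(1 − w/(6)) = Σ_{n≥0} w^n / (6)^(n+1).
So c_n = 1/(6)^(n+1):
  c_0 = 1/(6)^1 = 1/6.
  c_1 = 1/(6)^2 = 1/36.
  c_2 = 1/(6)^3 = 1/216.
The series is valid for |w/d| < 1, i.e. |z − z₀| < |d|.
Radius of convergence: R = |7 − z₀| = |6| = 6 (distance from z₀ to the singularity z = 7).

c_0 = 1/6, c_1 = 1/36, c_2 = 1/216; R = 6.


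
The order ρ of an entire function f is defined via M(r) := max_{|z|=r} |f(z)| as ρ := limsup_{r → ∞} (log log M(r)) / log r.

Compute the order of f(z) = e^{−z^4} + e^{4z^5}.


Each summand is entire of order 4 and 5 respectively (as in the single-exponential case). The order of a sum is at most the max of the orders, so ρ ≤ 5. For the lower bound: on |z|=r choose arg z so that 4z^5 is real positive; then |e^{4z^5}| = e^{4r^5} while |e^{-1z^4}| ≤ e^{1r^4} = o(e^{4r^5}). So |f| ≥ e^{4r^5}(1 − o(1)) and ρ ≥ 5. Hence ρ = max(4, 5) = 5.
Therefore ρ = 5.

Order ρ = 5.


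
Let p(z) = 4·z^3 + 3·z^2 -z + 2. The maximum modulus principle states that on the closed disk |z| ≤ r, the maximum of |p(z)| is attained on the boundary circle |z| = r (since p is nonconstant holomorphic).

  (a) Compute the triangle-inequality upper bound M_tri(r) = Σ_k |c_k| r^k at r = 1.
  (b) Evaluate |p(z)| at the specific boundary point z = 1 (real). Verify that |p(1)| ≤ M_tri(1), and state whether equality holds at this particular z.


Coefficients: c_0 = 2, c_1 = -1, c_2 = 3, c_3 = 4. Radius r = 1.
Part (a). Triangle bound: M_tri(r) = Σ_k |c_k| r^k
  = |2|·1^0 + |-1|·1^1 + |3|·1^2 + |4|·1^3
  = 2 + 1 + 3 + 4 = 10.
This bounds M(r) := max_{|z|=r} |p(z)| from above; equality holds iff all terms c_k z^k can be made to align in phase at a single z on |z|=r.
Part (b). At z = 1 (real, on the circle |z| = r):
  p(1) = (2)·1^0 + (-1)·1^1 + (3)·1^2 + (4)·1^3 = 8.
  |p(1)| = 8.
Check: |p(1)| = 8 ≤ 10 = M_tri(1). ✓ Equality does not hold at z = 1 (the coefficients have mixed signs, so the terms do not all align in phase there).

M_tri(1) = 10; |p(1)| = 8; equality at z=1: no.


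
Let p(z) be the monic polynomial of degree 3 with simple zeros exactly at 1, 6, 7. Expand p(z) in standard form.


The polynomial is p(z) = ∏_{α ∈ S} (z − α), where S = {1, 6, 7}.
Expanding the product yields: p(z) = z^3 -14·z^2 + 55·z -42.
The resulting polynomial has degree 3 and real coefficients as required.

p(z) = z^3 -14·z^2 + 55·z -42.


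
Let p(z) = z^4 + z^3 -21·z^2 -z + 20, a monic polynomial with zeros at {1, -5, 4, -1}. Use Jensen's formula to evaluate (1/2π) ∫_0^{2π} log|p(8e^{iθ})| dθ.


Zeros: -5, -1, 1, 4; r = 8.
Inside |z| < r: -5, -1, 1, 4. Outside (|z| ≥ r): ∅.
p(0) = 20, so log|p(0)| = log(20) = 2.9957.
Apply Jensen: I(r) = log|p(0)| + Σ_k log(r/|z_k|), summed over zeros inside |z| < r.
  log(r/|z_k|) for z_k = 1: log(8/1) = 2.0794
  log(r/|z_k|) for z_k = -5: log(8/5) = 0.4700
  log(r/|z_k|) for z_k = 4: log(8/4) = 0.6931
  log(r/|z_k|) for z_k = -1: log(8/1) = 2.0794
Sum over inside zeros: 5.3220.
I(r) = log|p(0)| + (inside sum) = 2.9957 + 5.3220 = 8.3178.
Closed form (all zeros inside, monic): I(r) = n·log(r) = 4·log(8) = 8.3178. ✓

I(r) ≈ 8.3178.


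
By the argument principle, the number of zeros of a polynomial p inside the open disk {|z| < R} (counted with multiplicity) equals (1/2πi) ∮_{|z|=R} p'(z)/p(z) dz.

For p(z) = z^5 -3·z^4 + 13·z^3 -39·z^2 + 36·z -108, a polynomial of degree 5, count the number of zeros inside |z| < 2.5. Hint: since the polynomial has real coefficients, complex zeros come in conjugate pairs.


The zeros of p are: 3, (0 + 3i), (0 - 3i), (0 + 2i), (0 - 2i).
Their magnitudes are: 3, 3, 3, 2, 2.
Zeros with |z| < R = 2.5: (0 + 2i), (0 - 2i).
Count = 2.
By the argument principle, (1/2πi) ∮_{|z|=R} p'(z)/p(z) dz equals exactly this count.

Number of zeros inside |z| < 2.5: 2.


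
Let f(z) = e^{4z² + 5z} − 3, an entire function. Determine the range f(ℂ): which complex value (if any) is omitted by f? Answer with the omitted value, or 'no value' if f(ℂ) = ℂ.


Little Picard bounds the complement of f(ℂ) to at most one point.
The exponent g(z) = 4z² + 5z is a nonconstant polynomial, hence surjective onto ℂ. So e^{g(z)} takes every value in {e^w : w ∈ ℂ} = ℂ ∖ {0}. Adding -3 shifts the range to ℂ ∖ {-3}. f omits exactly -3.

Omitted value: -3.


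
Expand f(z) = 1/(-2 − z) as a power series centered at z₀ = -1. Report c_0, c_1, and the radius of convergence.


Let w = z − z₀, so z = z₀ + w.
Then -2 − z = -2 − (z₀ + w) = (-2 − z₀) − w = -1 − w.
f(z) = 1/(-1 − w) = (1/(-1)) · 1/(1 − w/(-1)) = Σ_{n≥0} w^n / (-1)^(n+1).
So c_n = 1/(-1)^(n+1):
  c_0 = 1/(-1)^1 = -1.
  c_1 = 1/(-1)^2 = 1.
The series is valid for |w/d| < 1, i.e. |z − z₀| < |d|.
Radius of convergence: R = |-2 − z₀| = |-1| = 1 (distance from z₀ to the singularity z = -2).

c_0 = -1, c_1 = 1; R = 1.


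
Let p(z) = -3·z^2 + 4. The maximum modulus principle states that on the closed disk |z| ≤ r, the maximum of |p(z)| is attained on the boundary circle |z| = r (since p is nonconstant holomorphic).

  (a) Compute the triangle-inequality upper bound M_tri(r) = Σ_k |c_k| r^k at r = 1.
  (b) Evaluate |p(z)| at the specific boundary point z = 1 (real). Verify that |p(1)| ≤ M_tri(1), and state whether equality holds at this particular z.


Coefficients: c_0 = 4, c_1 = 0, c_2 = -3. Radius r = 1.
Part (a). Triangle bound: M_tri(r) = Σ_k |c_k| r^k
  = |4|·1^0 + |0|·1^1 + |-3|·1^2
  = 4 + 0 + 3 = 7.
This bounds M(r) := max_{|z|=r} |p(z)| from above; equality holds iff all terms c_k z^k can be made to align in phase at a single z on |z|=r.
Part (b). At z = 1 (real, on the circle |z| = r):
  p(1) = (4)·1^0 + (0)·1^1 + (-3)·1^2 = 1.
  |p(1)| = 1.
Check: |p(1)| = 1 ≤ 7 = M_tri(1). ✓ Equality does not hold at z = 1 (the coefficients have mixed signs, so the terms do not all align in phase there).

M_tri(1) = 7; |p(1)| = 1; equality at z=1: no.


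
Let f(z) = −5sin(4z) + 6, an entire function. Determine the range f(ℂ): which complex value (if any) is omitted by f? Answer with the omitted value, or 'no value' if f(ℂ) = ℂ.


Little Picard bounds the complement of f(ℂ) to at most one point.
sin is entire and surjective onto ℂ: for every w ∈ ℂ, sin(ζ) = w has a solution ζ ∈ ℂ (e.g., via the complex inverse arcsin). With ζ = 4z this gives z = ζ/(4). Then -5·sin(4z) takes every value in -5·ℂ = ℂ, and adding 6 is a bijection of ℂ. So f is surjective and omits no value. (Note: only on the real line is sin bounded by [−1, 1].)

Omitted value: no value.


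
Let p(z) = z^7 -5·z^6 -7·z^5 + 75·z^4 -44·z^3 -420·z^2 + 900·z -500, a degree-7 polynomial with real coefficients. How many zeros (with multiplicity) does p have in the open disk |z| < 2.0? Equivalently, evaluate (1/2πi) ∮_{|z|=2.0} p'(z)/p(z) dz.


The zeros of p are: 1, (3 + 1i), (3 - 1i), (2 + 1i), (2 - 1i), (-3 + 1i), (-3 - 1i).
Their magnitudes are: 1, 3.162, 3.162, 2.236, 2.236, 3.162, 3.162.
Zeros with |z| < R = 2.0: 1.
Count = 1.
By the argument principle, (1/2πi) ∮_{|z|=R} p'(z)/p(z) dz equals exactly this count.

Number of zeros inside |z| < 2.0: 1.


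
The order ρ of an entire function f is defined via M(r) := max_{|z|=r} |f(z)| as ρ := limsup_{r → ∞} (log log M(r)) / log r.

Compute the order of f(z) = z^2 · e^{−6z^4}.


M(r) = max_{|z|=r} |1|·|z|^2·|e^{−6z^4}| = 1·r^2 · e^{6r^4} (the factors attain their maxima compatibly on |z|=r). Then log M(r) = log 1 + 2·log r + 6r^4, dominated by the last term, so log log M(r) ~ 4·log r. The polynomial factor 1z^2 contributes only a log r term and does not affect the order. ρ = 4.
Therefore ρ = 4.

Order ρ = 4.


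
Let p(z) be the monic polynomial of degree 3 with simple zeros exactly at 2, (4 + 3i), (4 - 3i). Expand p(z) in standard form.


The polynomial is p(z) = ∏_{α ∈ S} (z − α), where S = {2, (4 + 3i), (4 - 3i)}.
Expanding the product yields: p(z) = z^3 -10·z^2 + 41·z -50.
Note conjugate pairs combine to real quadratics: (z − (4+3i))(z − (4−3i)) = z² − 8z + 25.
The resulting polynomial has degree 3 and real coefficients as required.

p(z) = z^3 -10·z^2 + 41·z -50.


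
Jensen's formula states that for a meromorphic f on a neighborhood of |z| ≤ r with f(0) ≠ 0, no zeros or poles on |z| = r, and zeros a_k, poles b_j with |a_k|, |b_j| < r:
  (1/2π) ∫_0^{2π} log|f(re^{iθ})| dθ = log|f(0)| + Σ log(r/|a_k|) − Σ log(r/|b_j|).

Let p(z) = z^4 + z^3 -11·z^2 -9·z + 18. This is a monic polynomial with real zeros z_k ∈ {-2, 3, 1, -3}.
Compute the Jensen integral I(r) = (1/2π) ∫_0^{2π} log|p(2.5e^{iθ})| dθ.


Zeros: -3, -2, 1, 3; r = 2.5.
Inside |z| < r: -2, 1. Outside (|z| ≥ r): -3, 3.
p(0) = 18, so log|p(0)| = log(18) = 2.8904.
Apply Jensen: I(r) = log|p(0)| + Σ_k log(r/|z_k|), summed over zeros inside |z| < r.
  log(r/|z_k|) for z_k = -2: log(2.5/2) = 0.2231
  log(r/|z_k|) for z_k = 1: log(2.5/1) = 0.9163
  Outside zeros (-3, 3) contribute nothing to the Jensen sum.
Sum over inside zeros: 1.1394.
I(r) = log|p(0)| + (inside sum) = 2.8904 + 1.1394 = 4.0298.
Note: since some zeros are outside |z| ≤ r, the simplified n·log(r) form does NOT apply — only the inside zeros contribute.

I(r) ≈ 4.0298.


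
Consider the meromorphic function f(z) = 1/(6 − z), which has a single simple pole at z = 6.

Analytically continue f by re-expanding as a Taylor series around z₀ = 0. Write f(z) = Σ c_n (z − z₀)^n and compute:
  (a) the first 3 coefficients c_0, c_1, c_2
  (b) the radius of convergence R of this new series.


Let w = z − z₀, so z = z₀ + w.
Then 6 − z = 6 − (z₀ + w) = (6 − z₀) − w = 6 − w.
f(z) = 1/(6 − w) = (1/(6)) · 1/(1 − w/(6)) = Σ_{n≥0} w^n / (6)^(n+1).
So c_n = 1/(6)^(n+1):
  c_0 = 1/(6)^1 = 1/6.
  c_1 = 1/(6)^2 = 1/36.
  c_2 = 1/(6)^3 = 1/216.
The series is valid for |w/d| < 1, i.e. |z − z₀| < |d|.
Radius of convergence: R = |6 − z₀| = |6| = 6 (distance from z₀ to the singularity z = 6).

c_0 = 1/6, c_1 = 1/36, c_2 = 1/216; R = 6.


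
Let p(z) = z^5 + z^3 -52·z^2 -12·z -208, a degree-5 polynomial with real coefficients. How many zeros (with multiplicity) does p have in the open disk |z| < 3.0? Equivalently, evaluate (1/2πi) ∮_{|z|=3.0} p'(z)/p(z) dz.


The zeros of p are: (0 + 2i), (0 - 2i), 4, (-2 + 3i), (-2 - 3i).
Their magnitudes are: 2, 2, 4, 3.606, 3.606.
Zeros with |z| < R = 3.0: (0 + 2i), (0 - 2i).
Count = 2.
By the argument principle, (1/2πi) ∮_{|z|=R} p'(z)/p(z) dz equals exactly this count.

Number of zeros inside |z| < 3.0: 2.


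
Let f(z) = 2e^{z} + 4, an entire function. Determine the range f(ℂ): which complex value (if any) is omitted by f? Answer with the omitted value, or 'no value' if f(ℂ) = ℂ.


Little Picard bounds the complement of f(ℂ) to at most one point.
e^{z} is never zero on ℂ, so 2·e^{z} takes every value in ℂ ∖ {0}. Adding 4 shifts the range to ℂ ∖ {4}. Thus f omits exactly the value 4.

Omitted value: 4.


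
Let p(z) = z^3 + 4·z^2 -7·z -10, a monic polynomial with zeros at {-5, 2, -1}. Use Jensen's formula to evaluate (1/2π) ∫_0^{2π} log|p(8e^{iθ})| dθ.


Zeros: -5, -1, 2; r = 8.
Inside |z| < r: -5, -1, 2. Outside (|z| ≥ r): ∅.
p(0) = -10, so log|p(0)| = log(10) = 2.3026.
Apply Jensen: I(r) = log|p(0)| + Σ_k log(r/|z_k|), summed over zeros inside |z| < r.
  log(r/|z_k|) for z_k = -5: log(8/5) = 0.4700
  log(r/|z_k|) for z_k = 2: log(8/2) = 1.3863
  log(r/|z_k|) for z_k = -1: log(8/1) = 2.0794
Sum over inside zeros: 3.9357.
I(r) = log|p(0)| + (inside sum) = 2.3026 + 3.9357 = 6.2383.
Closed form (all zeros inside, monic): I(r) = n·log(r) = 3·log(8) = 6.2383. ✓

I(r) ≈ 6.2383.


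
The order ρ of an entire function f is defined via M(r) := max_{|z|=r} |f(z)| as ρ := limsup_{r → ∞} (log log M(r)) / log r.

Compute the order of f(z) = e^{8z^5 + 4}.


|e^{8z^5 + 4}| = e^{Re(8·z^5) + 4} ≤ e^{8|z|^5 + 4} = e^{8r^5 + 4} on |z| = r, so ρ ≤ 5. Choosing z on |z|=r so that 8·z^5 is real positive (always possible by picking arg z appropriately) gives |f(z)| = e^{8r^5 + 4}, matching the bound. The additive constant 4 does not affect log log M(r) ~ 5·log r. Hence ρ = 5.
Therefore ρ = 5.

Order ρ = 5.


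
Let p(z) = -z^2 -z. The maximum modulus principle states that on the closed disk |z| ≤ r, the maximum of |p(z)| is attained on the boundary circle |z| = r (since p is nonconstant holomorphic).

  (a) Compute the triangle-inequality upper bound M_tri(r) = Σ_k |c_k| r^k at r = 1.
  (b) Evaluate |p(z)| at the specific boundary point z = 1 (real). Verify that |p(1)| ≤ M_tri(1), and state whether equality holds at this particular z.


Coefficients: c_0 = 0, c_1 = -1, c_2 = -1. Radius r = 1.
Part (a). Triangle bound: M_tri(r) = Σ_k |c_k| r^k
  = |0|·1^0 + |-1|·1^1 + |-1|·1^2
  = 0 + 1 + 1 = 2.
This bounds M(r) := max_{|z|=r} |p(z)| from above; equality holds iff all terms c_k z^k can be made to align in phase at a single z on |z|=r.
Part (b). At z = 1 (real, on the circle |z| = r):
  p(1) = (0)·1^0 + (-1)·1^1 + (-1)·1^2 = -2.
  |p(1)| = 2.
Since all nonzero coefficients share the same sign, |p(1)| = 2 = M_tri(1); the triangle bound is attained at z = 1, so in fact M(r) = 2.

M_tri(1) = 2; |p(1)| = 2; equality at z=1: yes.


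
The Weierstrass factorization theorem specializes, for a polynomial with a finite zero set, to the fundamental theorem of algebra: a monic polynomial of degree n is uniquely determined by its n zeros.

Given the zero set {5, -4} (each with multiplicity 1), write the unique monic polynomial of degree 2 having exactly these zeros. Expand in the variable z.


The polynomial is p(z) = ∏_{α ∈ S} (z − α), where S = {5, -4}.
Expanding the product yields: p(z) = z^2 -z -20.
The resulting polynomial has degree 2 and real coefficients as required.

p(z) = z^2 -z -20.


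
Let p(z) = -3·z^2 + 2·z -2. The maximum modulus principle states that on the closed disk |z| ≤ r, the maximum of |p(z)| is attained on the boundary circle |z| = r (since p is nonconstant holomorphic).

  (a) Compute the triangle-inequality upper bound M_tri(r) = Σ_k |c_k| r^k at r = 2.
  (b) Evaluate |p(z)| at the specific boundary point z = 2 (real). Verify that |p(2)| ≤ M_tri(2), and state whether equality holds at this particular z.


Coefficients: c_0 = -2, c_1 = 2, c_2 = -3. Radius r = 2.
Part (a). Triangle bound: M_tri(r) = Σ_k |c_k| r^k
  = |-2|·2^0 + |2|·2^1 + |-3|·2^2
  = 2 + 4 + 12 = 18.
This bounds M(r) := max_{|z|=r} |p(z)| from above; equality holds iff all terms c_k z^k can be made to align in phase at a single z on |z|=r.
Part (b). At z = 2 (real, on the circle |z| = r):
  p(2) = (-2)·2^0 + (2)·2^1 + (-3)·2^2 = -10.
  |p(2)| = 10.
Check: |p(2)| = 10 ≤ 18 = M_tri(2). ✓ Equality does not hold at z = 2 (the coefficients have mixed signs, so the terms do not all align in phase there).

M_tri(2) = 18; |p(2)| = 10; equality at z=2: no.


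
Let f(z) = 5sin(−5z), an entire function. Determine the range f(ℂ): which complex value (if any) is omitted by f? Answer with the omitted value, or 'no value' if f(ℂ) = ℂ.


Little Picard bounds the complement of f(ℂ) to at most one point.
sin is entire and surjective onto ℂ: for every w ∈ ℂ, sin(ζ) = w has a solution ζ ∈ ℂ (e.g., via the complex inverse arcsin). With ζ = −5z this gives z = ζ/(-5). Then 5·sin(−5z) takes every value in 5·ℂ = ℂ, and adding 0 is a bijection of ℂ. So f is surjective and omits no value. (Note: only on the real line is sin bounded by [−1, 1].)

Omitted value: no value.


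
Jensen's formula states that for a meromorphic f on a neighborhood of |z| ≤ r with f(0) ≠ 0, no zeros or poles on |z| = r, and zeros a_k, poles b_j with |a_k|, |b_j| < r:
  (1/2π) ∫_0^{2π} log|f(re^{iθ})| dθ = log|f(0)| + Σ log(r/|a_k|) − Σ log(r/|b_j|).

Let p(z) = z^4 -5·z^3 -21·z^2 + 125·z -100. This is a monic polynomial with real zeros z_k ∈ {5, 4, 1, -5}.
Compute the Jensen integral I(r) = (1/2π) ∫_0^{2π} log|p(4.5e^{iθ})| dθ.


Zeros: -5, 1, 4, 5; r = 4.5.
Inside |z| < r: 1, 4. Outside (|z| ≥ r): -5, 5.
p(0) = -100, so log|p(0)| = log(100) = 4.6052.
Apply Jensen: I(r) = log|p(0)| + Σ_k log(r/|z_k|), summed over zeros inside |z| < r.
  log(r/|z_k|) for z_k = 4: log(4.5/4) = 0.1178
  log(r/|z_k|) for z_k = 1: log(4.5/1) = 1.5041
  Outside zeros (-5, 5) contribute nothing to the Jensen sum.
Sum over inside zeros: 1.6219.
I(r) = log|p(0)| + (inside sum) = 4.6052 + 1.6219 = 6.2270.
Note: since some zeros are outside |z| ≤ r, the simplified n·log(r) form does NOT apply — only the inside zeros contribute.

I(r) ≈ 6.2270.


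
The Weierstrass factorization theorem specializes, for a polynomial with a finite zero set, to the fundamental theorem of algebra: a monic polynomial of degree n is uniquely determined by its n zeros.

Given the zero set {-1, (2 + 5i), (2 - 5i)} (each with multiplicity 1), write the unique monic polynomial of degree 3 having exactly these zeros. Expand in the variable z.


The polynomial is p(z) = ∏_{α ∈ S} (z − α), where S = {-1, (2 + 5i), (2 - 5i)}.
Expanding the product yields: p(z) = z^3 -3·z^2 + 25·z + 29.
Note conjugate pairs combine to real quadratics: (z − (2+5i))(z − (2−5i)) = z² − 4z + 29.
The resulting polynomial has degree 3 and real coefficients as required.

p(z) = z^3 -3·z^2 + 25·z + 29.


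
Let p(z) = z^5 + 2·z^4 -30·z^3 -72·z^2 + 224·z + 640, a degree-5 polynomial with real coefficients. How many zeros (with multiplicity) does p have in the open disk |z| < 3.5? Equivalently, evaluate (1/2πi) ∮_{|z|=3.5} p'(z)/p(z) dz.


The zeros of p are: 4, 4, -4, (-3 + 1i), (-3 - 1i).
Their magnitudes are: 4, 4, 4, 3.162, 3.162.
Zeros with |z| < R = 3.5: (-3 + 1i), (-3 - 1i).
Count = 2.
By the argument principle, (1/2πi) ∮_{|z|=R} p'(z)/p(z) dz equals exactly this count.

Number of zeros inside |z| < 3.5: 2.


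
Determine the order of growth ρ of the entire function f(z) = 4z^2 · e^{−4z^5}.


M(r) = max_{|z|=r} |4|·|z|^2·|e^{−4z^5}| = 4·r^2 · e^{4r^5} (the factors attain their maxima compatibly on |z|=r). Then log M(r) = log 4 + 2·log r + 4r^5, dominated by the last term, so log log M(r) ~ 5·log r. The polynomial factor 4z^2 contributes only a log r term and does not affect the order. ρ = 5.
Therefore ρ = 5.

Order ρ = 5.


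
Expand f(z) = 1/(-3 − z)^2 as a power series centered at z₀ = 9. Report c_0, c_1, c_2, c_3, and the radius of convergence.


Let w = z − z₀, so z = z₀ + w.
Then -3 − z = -3 − (z₀ + w) = (-3 − z₀) − w = -12 − w.
f(z) = 1/(-12 − w)^2 = (1/(-12)^2) · (1 − w/(-12))^{−2}.
By the binomial series (1−u)^{−2} = Σ_{n≥0} C(n+1, 1) u^n for |u|<1, with u = w/(-12):
  c_n = C(n+1, 1) / (-12)^(n+2).
  c_0 = 1/(-12)^2 = 1/144.
  c_1 = 2/(-12)^3 = -1/864.
  c_2 = 3/(-12)^4 = 1/6912.
  c_3 = 4/(-12)^5 = -1/62208.
The series is valid for |w/d| < 1, i.e. |z − z₀| < |d|.
Radius of convergence: R = |-3 − z₀| = |-12| = 12 (distance from z₀ to the singularity z = -3).

c_0 = 1/144, c_1 = -1/864, c_2 = 1/6912, c_3 = -1/62208; R = 12.


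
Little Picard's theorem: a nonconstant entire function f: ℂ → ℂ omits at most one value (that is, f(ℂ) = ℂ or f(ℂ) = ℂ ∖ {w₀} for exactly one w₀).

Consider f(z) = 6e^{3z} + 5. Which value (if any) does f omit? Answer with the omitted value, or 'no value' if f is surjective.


Little Picard bounds the complement of f(ℂ) to at most one point.
e^{3z} is never zero on ℂ, so 6·e^{3z} takes every value in ℂ ∖ {0}. Adding 5 shifts the range to ℂ ∖ {5}. Thus f omits exactly the value 5.

Omitted value: 5.


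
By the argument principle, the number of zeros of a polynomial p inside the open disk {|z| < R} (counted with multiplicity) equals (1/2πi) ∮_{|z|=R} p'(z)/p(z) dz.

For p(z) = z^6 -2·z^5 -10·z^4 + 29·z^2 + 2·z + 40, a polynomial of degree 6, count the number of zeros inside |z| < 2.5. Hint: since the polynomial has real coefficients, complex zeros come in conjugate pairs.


The zeros of p are: (0 + 1i), (0 - 1i), 4, 2, (-2 + 1i), (-2 - 1i).
Their magnitudes are: 1, 1, 4, 2, 2.236, 2.236.
Zeros with |z| < R = 2.5: (0 + 1i), (0 - 1i), 2, (-2 + 1i), (-2 - 1i).
Count = 5.
By the argument principle, (1/2πi) ∮_{|z|=R} p'(z)/p(z) dz equals exactly this count.

Number of zeros inside |z| < 2.5: 5.


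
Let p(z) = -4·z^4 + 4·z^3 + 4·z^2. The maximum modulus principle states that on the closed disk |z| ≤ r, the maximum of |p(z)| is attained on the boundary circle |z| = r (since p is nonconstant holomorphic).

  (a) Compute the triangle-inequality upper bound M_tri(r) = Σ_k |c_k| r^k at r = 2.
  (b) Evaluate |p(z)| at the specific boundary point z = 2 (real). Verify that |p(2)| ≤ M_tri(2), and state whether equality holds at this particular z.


Coefficients: c_0 = 0, c_1 = 0, c_2 = 4, c_3 = 4, c_4 = -4. Radius r = 2.
Part (a). Triangle bound: M_tri(r) = Σ_k |c_k| r^k
  = |0|·2^0 + |0|·2^1 + |4|·2^2 + |4|·2^3 + |-4|·2^4
  = 0 + 0 + 16 + 32 + 64 = 112.
This bounds M(r) := max_{|z|=r} |p(z)| from above; equality holds iff all terms c_k z^k can be made to align in phase at a single z on |z|=r.
Part (b). At z = 2 (real, on the circle |z| = r):
  p(2) = (0)·2^0 + (0)·2^1 + (4)·2^2 + (4)·2^3 + (-4)·2^4 = -16.
  |p(2)| = 16.
Check: |p(2)| = 16 ≤ 112 = M_tri(2). ✓ Equality does not hold at z = 2 (the coefficients have mixed signs, so the terms do not all align in phase there).

M_tri(2) = 112; |p(2)| = 16; equality at z=2: no.


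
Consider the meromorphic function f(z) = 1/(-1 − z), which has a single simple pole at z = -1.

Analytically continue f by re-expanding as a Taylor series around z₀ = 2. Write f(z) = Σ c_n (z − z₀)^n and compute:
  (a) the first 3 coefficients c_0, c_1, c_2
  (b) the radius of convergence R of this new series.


Let w = z − z₀, so z = z₀ + w.
Then -1 − z = -1 − (z₀ + w) = (-1 − z₀) − w = -3 − w.
f(z) = 1/(-3 − w) = (1/(-3)) · 1/(1 − w/(-3)) = Σ_{n≥0} w^n / (-3)^(n+1).
So c_n = 1/(-3)^(n+1):
  c_0 = 1/(-3)^1 = -1/3.
  c_1 = 1/(-3)^2 = 1/9.
  c_2 = 1/(-3)^3 = -1/27.
The series is valid for |w/d| < 1, i.e. |z − z₀| < |d|.
Radius of convergence: R = |-1 − z₀| = |-3| = 3 (distance from z₀ to the singularity z = -1).

c_0 = -1/3, c_1 = 1/9, c_2 = -1/27; R = 3.


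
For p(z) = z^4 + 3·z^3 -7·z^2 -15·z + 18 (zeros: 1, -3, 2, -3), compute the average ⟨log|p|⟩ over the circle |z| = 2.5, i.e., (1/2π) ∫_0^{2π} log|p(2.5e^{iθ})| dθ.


Zeros: -3, -3, 1, 2; r = 2.5.
Inside |z| < r: 1, 2. Outside (|z| ≥ r): -3, -3.
p(0) = 18, so log|p(0)| = log(18) = 2.8904.
Apply Jensen: I(r) = log|p(0)| + Σ_k log(r/|z_k|), summed over zeros inside |z| < r.
  log(r/|z_k|) for z_k = 1: log(2.5/1) = 0.9163
  log(r/|z_k|) for z_k = 2: log(2.5/2) = 0.2231
  Outside zeros (-3, -3) contribute nothing to the Jensen sum.
Sum over inside zeros: 1.1394.
I(r) = log|p(0)| + (inside sum) = 2.8904 + 1.1394 = 4.0298.
Note: since some zeros are outside |z| ≤ r, the simplified n·log(r) form does NOT apply — only the inside zeros contribute.

I(r) ≈ 4.0298.


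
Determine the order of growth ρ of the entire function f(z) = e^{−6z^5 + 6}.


|e^{−6z^5 + 6}| = e^{Re(-6·z^5) + 6} ≤ e^{6|z|^5 + 6} = e^{6r^5 + 6} on |z| = r, so ρ ≤ 5. Choosing z on |z|=r so that -6·z^5 is real positive (always possible by picking arg z appropriately) gives |f(z)| = e^{6r^5 + 6}, matching the bound. The additive constant 6 does not affect log log M(r) ~ 5·log r. Hence ρ = 5.
Therefore ρ = 5.

Order ρ = 5.


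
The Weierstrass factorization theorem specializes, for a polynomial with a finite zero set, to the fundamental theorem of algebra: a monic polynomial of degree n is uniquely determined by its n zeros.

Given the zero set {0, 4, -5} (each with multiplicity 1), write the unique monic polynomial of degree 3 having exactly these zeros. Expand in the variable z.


The polynomial is p(z) = ∏_{α ∈ S} (z − α), where S = {0, 4, -5}.
Expanding the product yields: p(z) = z^3 + z^2 -20·z.
The resulting polynomial has degree 3 and real coefficients as required.

p(z) = z^3 + z^2 -20·z.


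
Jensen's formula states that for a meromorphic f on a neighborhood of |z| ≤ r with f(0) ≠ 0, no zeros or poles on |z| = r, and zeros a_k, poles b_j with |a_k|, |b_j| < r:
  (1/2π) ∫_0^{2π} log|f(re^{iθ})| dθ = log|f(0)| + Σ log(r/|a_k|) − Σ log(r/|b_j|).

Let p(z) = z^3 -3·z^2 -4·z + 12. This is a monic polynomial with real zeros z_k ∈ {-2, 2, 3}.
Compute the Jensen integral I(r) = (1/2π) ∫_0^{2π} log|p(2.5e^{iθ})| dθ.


Zeros: -2, 2, 3; r = 2.5.
Inside |z| < r: -2, 2. Outside (|z| ≥ r): 3.
p(0) = 12, so log|p(0)| = log(12) = 2.4849.
Apply Jensen: I(r) = log|p(0)| + Σ_k log(r/|z_k|), summed over zeros inside |z| < r.
  log(r/|z_k|) for z_k = -2: log(2.5/2) = 0.2231
  log(r/|z_k|) for z_k = 2: log(2.5/2) = 0.2231
  Outside zeros (3) contribute nothing to the Jensen sum.
Sum over inside zeros: 0.4463.
I(r) = log|p(0)| + (inside sum) = 2.4849 + 0.4463 = 2.9312.
Note: since some zeros are outside |z| ≤ r, the simplified n·log(r) form does NOT apply — only the inside zeros contribute.

I(r) ≈ 2.9312.


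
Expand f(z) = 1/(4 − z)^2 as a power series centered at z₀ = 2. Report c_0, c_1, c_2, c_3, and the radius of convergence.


Let w = z − z₀, so z = z₀ + w.
Then 4 − z = 4 − (z₀ + w) = (4 − z₀) − w = 2 − w.
f(z) = 1/(2 − w)^2 = (1/(2)^2) · (1 − w/(2))^{−2}.
By the binomial series (1−u)^{−2} = Σ_{n≥0} C(n+1, 1) u^n for |u|<1, with u = w/(2):
  c_n = C(n+1, 1) / (2)^(n+2).
  c_0 = 1/(2)^2 = 1/4.
  c_1 = 2/(2)^3 = 1/4.
  c_2 = 3/(2)^4 = 3/16.
  c_3 = 4/(2)^5 = 1/8.
The series is valid for |w/d| < 1, i.e. |z − z₀| < |d|.
Radius of convergence: R = |4 − z₀| = |2| = 2 (distance from z₀ to the singularity z = 4).

c_0 = 1/4, c_1 = 1/4, c_2 = 3/16, c_3 = 1/8; R = 2.


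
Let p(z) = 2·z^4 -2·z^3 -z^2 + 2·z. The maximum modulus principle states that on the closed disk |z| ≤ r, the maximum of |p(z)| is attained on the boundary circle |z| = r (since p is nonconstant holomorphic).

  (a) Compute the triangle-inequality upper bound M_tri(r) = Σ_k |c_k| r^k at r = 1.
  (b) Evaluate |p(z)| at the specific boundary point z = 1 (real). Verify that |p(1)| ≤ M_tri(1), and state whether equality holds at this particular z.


Coefficients: c_0 = 0, c_1 = 2, c_2 = -1, c_3 = -2, c_4 = 2. Radius r = 1.
Part (a). Triangle bound: M_tri(r) = Σ_k |c_k| r^k
  = |0|·1^0 + |2|·1^1 + |-1|·1^2 + |-2|·1^3 + |2|·1^4
  = 0 + 2 + 1 + 2 + 2 = 7.
This bounds M(r) := max_{|z|=r} |p(z)| from above; equality holds iff all terms c_k z^k can be made to align in phase at a single z on |z|=r.
Part (b). At z = 1 (real, on the circle |z| = r):
  p(1) = (0)·1^0 + (2)·1^1 + (-1)·1^2 + (-2)·1^3 + (2)·1^4 = 1.
  |p(1)| = 1.
Check: |p(1)| = 1 ≤ 7 = M_tri(1). ✓ Equality does not hold at z = 1 (the coefficients have mixed signs, so the terms do not all align in phase there).

M_tri(1) = 7; |p(1)| = 1; equality at z=1: no.


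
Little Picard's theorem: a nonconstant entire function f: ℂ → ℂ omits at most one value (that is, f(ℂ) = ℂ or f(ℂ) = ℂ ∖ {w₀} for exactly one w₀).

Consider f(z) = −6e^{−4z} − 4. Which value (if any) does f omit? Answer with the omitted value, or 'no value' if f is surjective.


Little Picard bounds the complement of f(ℂ) to at most one point.
e^{−4z} is never zero on ℂ, so -6·e^{−4z} takes every value in ℂ ∖ {0}. Adding -4 shifts the range to ℂ ∖ {-4}. Thus f omits exactly the value -4.

Omitted value: -4.


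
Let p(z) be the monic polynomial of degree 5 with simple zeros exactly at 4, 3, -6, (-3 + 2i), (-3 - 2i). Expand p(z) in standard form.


The polynomial is p(z) = ∏_{α ∈ S} (z − α), where S = {4, 3, -6, (-3 + 2i), (-3 - 2i)}.
Expanding the product yields: p(z) = z^5 + 5·z^4 -23·z^3 -121·z^2 + 42·z + 936.
Note conjugate pairs combine to real quadratics: (z − (-3+2i))(z − (-3−2i)) = z² + 6z + 13.
The resulting polynomial has degree 5 and real coefficients as required.

p(z) = z^5 + 5·z^4 -23·z^3 -121·z^2 + 42·z + 936.


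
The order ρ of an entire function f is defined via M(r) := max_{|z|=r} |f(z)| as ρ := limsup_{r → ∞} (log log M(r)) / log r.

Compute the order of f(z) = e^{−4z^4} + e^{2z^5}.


Each summand is entire of order 4 and 5 respectively (as in the single-exponential case). The order of a sum is at most the max of the orders, so ρ ≤ 5. For the lower bound: on |z|=r choose arg z so that 2z^5 is real positive; then |e^{2z^5}| = e^{2r^5} while |e^{-4z^4}| ≤ e^{4r^4} = o(e^{2r^5}). So |f| ≥ e^{2r^5}(1 − o(1)) and ρ ≥ 5. Hence ρ = max(4, 5) = 5.
Therefore ρ = 5.

Order ρ = 5.


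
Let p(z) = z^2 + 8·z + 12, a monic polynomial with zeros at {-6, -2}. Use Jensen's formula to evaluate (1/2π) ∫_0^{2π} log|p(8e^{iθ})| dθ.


Zeros: -6, -2; r = 8.
Inside |z| < r: -6, -2. Outside (|z| ≥ r): ∅.
p(0) = 12, so log|p(0)| = log(12) = 2.4849.
Apply Jensen: I(r) = log|p(0)| + Σ_k log(r/|z_k|), summed over zeros inside |z| < r.
  log(r/|z_k|) for z_k = -6: log(8/6) = 0.2877
  log(r/|z_k|) for z_k = -2: log(8/2) = 1.3863
Sum over inside zeros: 1.6740.
I(r) = log|p(0)| + (inside sum) = 2.4849 + 1.6740 = 4.1589.
Closed form (all zeros inside, monic): I(r) = n·log(r) = 2·log(8) = 4.1589. ✓

I(r) ≈ 4.1589.


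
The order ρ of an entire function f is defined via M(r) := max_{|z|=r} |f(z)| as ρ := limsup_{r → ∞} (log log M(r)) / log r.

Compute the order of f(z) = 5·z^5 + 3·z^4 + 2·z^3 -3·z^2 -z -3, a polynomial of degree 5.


|f(z)| ≤ Σ|c_k|·r^k = O(r^5) as r → ∞. Polynomial growth is O(e^{r^ε}) for every ε > 0 (since r^5/e^{r^ε} → 0), so ρ ≤ ε for all ε > 0, i.e. ρ = 0. Every nonconstant polynomial has order 0.
Therefore ρ = 0.

Order ρ = 0.


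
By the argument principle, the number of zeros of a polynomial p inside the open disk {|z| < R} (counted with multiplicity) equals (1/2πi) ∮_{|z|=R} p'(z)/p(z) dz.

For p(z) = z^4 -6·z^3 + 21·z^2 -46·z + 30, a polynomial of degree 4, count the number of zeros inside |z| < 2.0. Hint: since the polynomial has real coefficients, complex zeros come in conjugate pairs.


The zeros of p are: 3, (1 + 3i), (1 - 3i), 1.
Their magnitudes are: 3, 3.162, 3.162, 1.
Zeros with |z| < R = 2.0: 1.
Count = 1.
By the argument principle, (1/2πi) ∮_{|z|=R} p'(z)/p(z) dz equals exactly this count.

Number of zeros inside |z| < 2.0: 1.


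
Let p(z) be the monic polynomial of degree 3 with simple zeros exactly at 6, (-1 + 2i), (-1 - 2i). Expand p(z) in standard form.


The polynomial is p(z) = ∏_{α ∈ S} (z − α), where S = {6, (-1 + 2i), (-1 - 2i)}.
Expanding the product yields: p(z) = z^3 -4·z^2 -7·z -30.
Note conjugate pairs combine to real quadratics: (z − (-1+2i))(z − (-1−2i)) = z² + 2z + 5.
The resulting polynomial has degree 3 and real coefficients as required.

p(z) = z^3 -4·z^2 -7·z -30.


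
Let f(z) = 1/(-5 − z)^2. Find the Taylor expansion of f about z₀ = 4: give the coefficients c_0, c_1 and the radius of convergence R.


Let w = z − z₀, so z = z₀ + w.
Then -5 − z = -5 − (z₀ + w) = (-5 − z₀) − w = -9 − w.
f(z) = 1/(-9 − w)^2 = (1/(-9)^2) · (1 − w/(-9))^{−2}.
By the binomial series (1−u)^{−2} = Σ_{n≥0} C(n+1, 1) u^n for |u|<1, with u = w/(-9):
  c_n = C(n+1, 1) / (-9)^(n+2).
  c_0 = 1/(-9)^2 = 1/81.
  c_1 = 2/(-9)^3 = -2/729.
The series is valid for |w/d| < 1, i.e. |z − z₀| < |d|.
Radius of convergence: R = |-5 − z₀| = |-9| = 9 (distance from z₀ to the singularity z = -5).

c_0 = 1/81, c_1 = -2/729; R = 9.


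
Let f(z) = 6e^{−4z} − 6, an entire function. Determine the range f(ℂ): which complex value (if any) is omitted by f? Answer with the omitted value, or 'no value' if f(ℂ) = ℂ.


Little Picard bounds the complement of f(ℂ) to at most one point.
e^{−4z} is never zero on ℂ, so 6·e^{−4z} takes every value in ℂ ∖ {0}. Adding -6 shifts the range to ℂ ∖ {-6}. Thus f omits exactly the value -6.

Omitted value: -6.


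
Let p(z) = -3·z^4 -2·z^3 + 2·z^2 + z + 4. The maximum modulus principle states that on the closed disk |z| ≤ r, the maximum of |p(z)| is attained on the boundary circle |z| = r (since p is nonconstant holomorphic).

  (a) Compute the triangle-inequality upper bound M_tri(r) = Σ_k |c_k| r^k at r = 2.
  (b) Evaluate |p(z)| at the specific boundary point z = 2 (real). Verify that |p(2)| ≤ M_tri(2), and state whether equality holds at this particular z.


Coefficients: c_0 = 4, c_1 = 1, c_2 = 2, c_3 = -2, c_4 = -3. Radius r = 2.
Part (a). Triangle bound: M_tri(r) = Σ_k |c_k| r^k
  = |4|·2^0 + |1|·2^1 + |2|·2^2 + |-2|·2^3 + |-3|·2^4
  = 4 + 2 + 8 + 16 + 48 = 78.
This bounds M(r) := max_{|z|=r} |p(z)| from above; equality holds iff all terms c_k z^k can be made to align in phase at a single z on |z|=r.
Part (b). At z = 2 (real, on the circle |z| = r):
  p(2) = (4)·2^0 + (1)·2^1 + (2)·2^2 + (-2)·2^3 + (-3)·2^4 = -50.
  |p(2)| = 50.
Check: |p(2)| = 50 ≤ 78 = M_tri(2). ✓ Equality does not hold at z = 2 (the coefficients have mixed signs, so the terms do not all align in phase there).

M_tri(2) = 78; |p(2)| = 50; equality at z=2: no.


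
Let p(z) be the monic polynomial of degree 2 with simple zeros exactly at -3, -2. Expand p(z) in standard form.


The polynomial is p(z) = ∏_{α ∈ S} (z − α), where S = {-3, -2}.
Expanding the product yields: p(z) = z^2 + 5·z + 6.
The resulting polynomial has degree 2 and real coefficients as required.

p(z) = z^2 + 5·z + 6.


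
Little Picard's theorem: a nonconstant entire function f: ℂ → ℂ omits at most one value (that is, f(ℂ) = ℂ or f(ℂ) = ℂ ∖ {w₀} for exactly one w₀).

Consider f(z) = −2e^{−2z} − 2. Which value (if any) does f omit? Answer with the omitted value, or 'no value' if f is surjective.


Little Picard bounds the complement of f(ℂ) to at most one point.
e^{−2z} is never zero on ℂ, so -2·e^{−2z} takes every value in ℂ ∖ {0}. Adding -2 shifts the range to ℂ ∖ {-2}. Thus f omits exactly the value -2.

Omitted value: -2.


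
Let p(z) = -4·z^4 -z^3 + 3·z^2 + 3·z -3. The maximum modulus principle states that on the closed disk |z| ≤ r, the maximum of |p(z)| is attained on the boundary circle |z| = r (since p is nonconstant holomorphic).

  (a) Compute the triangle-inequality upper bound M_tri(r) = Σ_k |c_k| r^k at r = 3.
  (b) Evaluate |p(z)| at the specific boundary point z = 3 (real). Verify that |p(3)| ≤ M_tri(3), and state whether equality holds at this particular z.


Coefficients: c_0 = -3, c_1 = 3, c_2 = 3, c_3 = -1, c_4 = -4. Radius r = 3.
Part (a). Triangle bound: M_tri(r) = Σ_k |c_k| r^k
  = |-3|·3^0 + |3|·3^1 + |3|·3^2 + |-1|·3^3 + |-4|·3^4
  = 3 + 9 + 27 + 27 + 324 = 390.
This bounds M(r) := max_{|z|=r} |p(z)| from above; equality holds iff all terms c_k z^k can be made to align in phase at a single z on |z|=r.
Part (b). At z = 3 (real, on the circle |z| = r):
  p(3) = (-3)·3^0 + (3)·3^1 + (3)·3^2 + (-1)·3^3 + (-4)·3^4 = -318.
  |p(3)| = 318.
Check: |p(3)| = 318 ≤ 390 = M_tri(3). ✓ Equality does not hold at z = 3 (the coefficients have mixed signs, so the terms do not all align in phase there).

M_tri(3) = 390; |p(3)| = 318; equality at z=3: no.


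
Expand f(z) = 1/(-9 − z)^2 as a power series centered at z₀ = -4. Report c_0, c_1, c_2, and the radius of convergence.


Let w = z − z₀, so z = z₀ + w.
Then -9 − z = -9 − (z₀ + w) = (-9 − z₀) − w = -5 − w.
f(z) = 1/(-5 − w)^2 = (1/(-5)^2) · (1 − w/(-5))^{−2}.
By the binomial series (1−u)^{−2} = Σ_{n≥0} C(n+1, 1) u^n for |u|<1, with u = w/(-5):
  c_n = C(n+1, 1) / (-5)^(n+2).
  c_0 = 1/(-5)^2 = 1/25.
  c_1 = 2/(-5)^3 = -2/125.
  c_2 = 3/(-5)^4 = 3/625.
The series is valid for |w/d| < 1, i.e. |z − z₀| < |d|.
Radius of convergence: R = |-9 − z₀| = |-5| = 5 (distance from z₀ to the singularity z = -9).

c_0 = 1/25, c_1 = -2/125, c_2 = 3/625; R = 5.


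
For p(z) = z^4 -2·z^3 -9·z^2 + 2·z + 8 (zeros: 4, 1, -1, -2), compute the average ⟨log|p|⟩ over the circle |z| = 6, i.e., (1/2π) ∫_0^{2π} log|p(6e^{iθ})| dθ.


Zeros: -2, -1, 1, 4; r = 6.
Inside |z| < r: -2, -1, 1, 4. Outside (|z| ≥ r): ∅.
p(0) = 8, so log|p(0)| = log(8) = 2.0794.
Apply Jensen: I(r) = log|p(0)| + Σ_k log(r/|z_k|), summed over zeros inside |z| < r.
  log(r/|z_k|) for z_k = 4: log(6/4) = 0.4055
  log(r/|z_k|) for z_k = 1: log(6/1) = 1.7918
  log(r/|z_k|) for z_k = -1: log(6/1) = 1.7918
  log(r/|z_k|) for z_k = -2: log(6/2) = 1.0986
Sum over inside zeros: 5.0876.
I(r) = log|p(0)| + (inside sum) = 2.0794 + 5.0876 = 7.1670.
Closed form (all zeros inside, monic): I(r) = n·log(r) = 4·log(6) = 7.1670. ✓

I(r) ≈ 7.1670.


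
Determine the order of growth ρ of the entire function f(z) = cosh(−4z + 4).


cosh(w) is a linear combination of e^{iw} and e^{−iw} (or e^w, e^{−w} in the hyperbolic case), so |cosh(w)| ≤ e^{|w|}. With w = −4z + 4, |w| ≤ 4|z| + 4 = 4r + 4 on |z| = r, giving M(r) ≤ e^{4r + 4}, so ρ ≤ 1. On a suitable ray (z = it for sin/cos; z = t for sinh/cosh, t real → ∞), |cosh(−4z + 4)| grows like e^{4|t|}/2, so ρ ≥ 1. Hence ρ = 1.
Therefore ρ = 1.

Order ρ = 1.


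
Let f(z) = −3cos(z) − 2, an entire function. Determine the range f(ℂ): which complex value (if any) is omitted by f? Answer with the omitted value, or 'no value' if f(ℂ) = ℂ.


Little Picard bounds the complement of f(ℂ) to at most one point.
cos is entire and surjective onto ℂ: for every w ∈ ℂ, cos(ζ) = w has a solution ζ ∈ ℂ (e.g., via the complex inverse arccos). With ζ = z this gives z = ζ/(1). Then -3·cos(z) takes every value in -3·ℂ = ℂ, and adding -2 is a bijection of ℂ. So f is surjective and omits no value. (Note: only on the real line is cos bounded by [−1, 1].)

Omitted value: no value.


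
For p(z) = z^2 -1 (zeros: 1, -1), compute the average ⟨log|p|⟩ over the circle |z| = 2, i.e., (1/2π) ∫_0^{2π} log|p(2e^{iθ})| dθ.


Zeros: -1, 1; r = 2.
Inside |z| < r: -1, 1. Outside (|z| ≥ r): ∅.
p(0) = -1, so log|p(0)| = log(1) = 0.0000.
Apply Jensen: I(r) = log|p(0)| + Σ_k log(r/|z_k|), summed over zeros inside |z| < r.
  log(r/|z_k|) for z_k = 1: log(2/1) = 0.6931
  log(r/|z_k|) for z_k = -1: log(2/1) = 0.6931
Sum over inside zeros: 1.3863.
I(r) = log|p(0)| + (inside sum) = 0.0000 + 1.3863 = 1.3863.
Closed form (all zeros inside, monic): I(r) = n·log(r) = 2·log(2) = 1.3863. ✓

I(r) ≈ 1.3863.


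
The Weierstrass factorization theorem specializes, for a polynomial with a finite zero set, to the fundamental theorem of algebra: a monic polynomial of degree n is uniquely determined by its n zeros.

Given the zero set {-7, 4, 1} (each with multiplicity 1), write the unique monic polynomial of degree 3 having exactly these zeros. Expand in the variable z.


The polynomial is p(z) = ∏_{α ∈ S} (z − α), where S = {-7, 4, 1}.
Expanding the product yields: p(z) = z^3 + 2·z^2 -31·z + 28.
The resulting polynomial has degree 3 and real coefficients as required.

p(z) = z^3 + 2·z^2 -31·z + 28.


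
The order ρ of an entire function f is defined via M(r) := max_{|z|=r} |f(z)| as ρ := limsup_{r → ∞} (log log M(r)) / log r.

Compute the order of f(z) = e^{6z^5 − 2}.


|e^{6z^5 − 2}| = e^{Re(6·z^5) + -2} ≤ e^{6|z|^5 + -2} = e^{6r^5 + -2} on |z| = r, so ρ ≤ 5. Choosing z on |z|=r so that 6·z^5 is real positive (always possible by picking arg z appropriately) gives |f(z)| = e^{6r^5 + -2}, matching the bound. The additive constant -2 does not affect log log M(r) ~ 5·log r. Hence ρ = 5.
Therefore ρ = 5.

Order ρ = 5.


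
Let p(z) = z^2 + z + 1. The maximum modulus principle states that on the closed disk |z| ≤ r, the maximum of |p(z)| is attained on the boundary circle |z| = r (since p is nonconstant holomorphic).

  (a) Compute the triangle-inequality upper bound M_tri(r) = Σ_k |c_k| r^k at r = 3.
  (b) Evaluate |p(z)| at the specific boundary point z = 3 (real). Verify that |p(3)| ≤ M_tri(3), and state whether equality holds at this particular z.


Coefficients: c_0 = 1, c_1 = 1, c_2 = 1. Radius r = 3.
Part (a). Triangle bound: M_tri(r) = Σ_k |c_k| r^k
  = |1|·3^0 + |1|·3^1 + |1|·3^2
  = 1 + 3 + 9 = 13.
This bounds M(r) := max_{|z|=r} |p(z)| from above; equality holds iff all terms c_k z^k can be made to align in phase at a single z on |z|=r.
Part (b). At z = 3 (real, on the circle |z| = r):
  p(3) = (1)·3^0 + (1)·3^1 + (1)·3^2 = 13.
  |p(3)| = 13.
Since all nonzero coefficients share the same sign, |p(3)| = 13 = M_tri(3); the triangle bound is attained at z = 3, so in fact M(r) = 13.

M_tri(3) = 13; |p(3)| = 13; equality at z=3: yes.
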